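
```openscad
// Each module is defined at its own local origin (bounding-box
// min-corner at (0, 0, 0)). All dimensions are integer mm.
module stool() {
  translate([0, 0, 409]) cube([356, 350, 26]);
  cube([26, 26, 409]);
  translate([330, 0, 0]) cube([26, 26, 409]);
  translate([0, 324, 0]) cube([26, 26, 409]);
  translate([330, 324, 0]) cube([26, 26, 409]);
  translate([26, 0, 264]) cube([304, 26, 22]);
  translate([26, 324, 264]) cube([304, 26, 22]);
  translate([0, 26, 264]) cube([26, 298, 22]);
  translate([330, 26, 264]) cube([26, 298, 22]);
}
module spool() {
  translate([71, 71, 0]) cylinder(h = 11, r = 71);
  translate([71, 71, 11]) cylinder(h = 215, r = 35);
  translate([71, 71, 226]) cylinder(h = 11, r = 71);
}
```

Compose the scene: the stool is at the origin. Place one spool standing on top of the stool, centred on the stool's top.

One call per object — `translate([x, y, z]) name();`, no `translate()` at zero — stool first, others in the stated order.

stool();
translate([107, 104, 435]) spool();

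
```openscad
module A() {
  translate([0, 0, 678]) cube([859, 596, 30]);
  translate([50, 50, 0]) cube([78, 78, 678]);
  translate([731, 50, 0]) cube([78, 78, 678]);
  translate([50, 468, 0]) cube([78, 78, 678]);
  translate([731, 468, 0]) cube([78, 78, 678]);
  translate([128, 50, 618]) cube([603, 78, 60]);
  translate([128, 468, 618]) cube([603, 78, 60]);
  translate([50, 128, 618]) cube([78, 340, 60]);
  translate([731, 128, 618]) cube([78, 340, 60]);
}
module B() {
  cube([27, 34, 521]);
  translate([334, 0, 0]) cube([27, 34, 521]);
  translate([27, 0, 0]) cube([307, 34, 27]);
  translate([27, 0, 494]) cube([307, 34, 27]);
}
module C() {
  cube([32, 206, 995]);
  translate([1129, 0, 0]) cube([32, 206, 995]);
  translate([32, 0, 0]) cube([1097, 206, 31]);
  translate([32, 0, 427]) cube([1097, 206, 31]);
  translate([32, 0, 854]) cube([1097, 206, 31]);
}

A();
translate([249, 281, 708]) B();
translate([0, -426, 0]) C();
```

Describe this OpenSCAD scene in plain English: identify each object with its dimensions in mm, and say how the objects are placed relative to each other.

A is a table with a 859×596 mm rectangular top, 30 mm thick, top surface at z = 708 mm, supported by four 78×78 mm square legs, each inset 50 mm from the nearest pair of top edges, running from the floor. Four apron rails, 78 mm thick and 60 mm tall, run between adjacent legs with their top edges flush with the underside of the top and their outer faces flush with the legs' outer faces.

B is a rectangular picture frame lying in the x–z plane (depth along y). The opening is 307 mm wide (x) by 467 mm tall (z), surrounded by a border 27 mm wide on all four sides. The frame is 34 mm deep and is made of two full-height vertical stiles with two horizontal rails fitted between them.

C is a bookshelf 1161 mm wide overall, 206 mm deep and 995 mm tall. The two sides are 32 mm thick vertical panels. 3 horizontal shelves of 31 mm thickness span between the inner faces of the sides; the lowest shelf sits on the floor and shelves are stacked with a clear vertical gap of 396 mm between each pair.

The picture frame is on top of the table, centred. The bookshelf is on the floor beside the table on its −y side.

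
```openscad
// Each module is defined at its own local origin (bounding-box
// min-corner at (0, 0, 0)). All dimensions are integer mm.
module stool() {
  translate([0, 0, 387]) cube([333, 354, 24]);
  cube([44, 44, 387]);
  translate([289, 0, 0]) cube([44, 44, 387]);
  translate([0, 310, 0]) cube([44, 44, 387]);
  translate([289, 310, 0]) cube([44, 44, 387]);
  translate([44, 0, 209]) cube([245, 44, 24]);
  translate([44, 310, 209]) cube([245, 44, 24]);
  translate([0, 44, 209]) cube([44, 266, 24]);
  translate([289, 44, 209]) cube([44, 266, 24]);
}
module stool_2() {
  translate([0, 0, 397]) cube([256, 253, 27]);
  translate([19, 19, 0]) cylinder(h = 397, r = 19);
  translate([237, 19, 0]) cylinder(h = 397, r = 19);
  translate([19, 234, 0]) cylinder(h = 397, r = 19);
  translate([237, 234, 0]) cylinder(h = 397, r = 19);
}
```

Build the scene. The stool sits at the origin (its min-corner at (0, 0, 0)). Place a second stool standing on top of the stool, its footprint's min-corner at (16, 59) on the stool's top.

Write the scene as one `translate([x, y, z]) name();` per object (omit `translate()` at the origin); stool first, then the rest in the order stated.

stool();
translate([16, 59, 411]) stool_2();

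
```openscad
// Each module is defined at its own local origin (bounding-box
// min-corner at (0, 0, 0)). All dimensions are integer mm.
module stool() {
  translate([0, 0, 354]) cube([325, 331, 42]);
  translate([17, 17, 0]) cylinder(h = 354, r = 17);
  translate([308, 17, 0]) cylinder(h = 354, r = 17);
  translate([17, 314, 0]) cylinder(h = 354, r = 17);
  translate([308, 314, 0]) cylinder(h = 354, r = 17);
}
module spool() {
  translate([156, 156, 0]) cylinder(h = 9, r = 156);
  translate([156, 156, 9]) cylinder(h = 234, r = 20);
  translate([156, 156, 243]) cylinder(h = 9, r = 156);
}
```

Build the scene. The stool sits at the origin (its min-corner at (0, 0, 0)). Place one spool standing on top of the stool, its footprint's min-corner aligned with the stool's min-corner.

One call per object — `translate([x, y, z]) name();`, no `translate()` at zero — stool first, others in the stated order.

stool();
translate([0, 0, 396]) spool();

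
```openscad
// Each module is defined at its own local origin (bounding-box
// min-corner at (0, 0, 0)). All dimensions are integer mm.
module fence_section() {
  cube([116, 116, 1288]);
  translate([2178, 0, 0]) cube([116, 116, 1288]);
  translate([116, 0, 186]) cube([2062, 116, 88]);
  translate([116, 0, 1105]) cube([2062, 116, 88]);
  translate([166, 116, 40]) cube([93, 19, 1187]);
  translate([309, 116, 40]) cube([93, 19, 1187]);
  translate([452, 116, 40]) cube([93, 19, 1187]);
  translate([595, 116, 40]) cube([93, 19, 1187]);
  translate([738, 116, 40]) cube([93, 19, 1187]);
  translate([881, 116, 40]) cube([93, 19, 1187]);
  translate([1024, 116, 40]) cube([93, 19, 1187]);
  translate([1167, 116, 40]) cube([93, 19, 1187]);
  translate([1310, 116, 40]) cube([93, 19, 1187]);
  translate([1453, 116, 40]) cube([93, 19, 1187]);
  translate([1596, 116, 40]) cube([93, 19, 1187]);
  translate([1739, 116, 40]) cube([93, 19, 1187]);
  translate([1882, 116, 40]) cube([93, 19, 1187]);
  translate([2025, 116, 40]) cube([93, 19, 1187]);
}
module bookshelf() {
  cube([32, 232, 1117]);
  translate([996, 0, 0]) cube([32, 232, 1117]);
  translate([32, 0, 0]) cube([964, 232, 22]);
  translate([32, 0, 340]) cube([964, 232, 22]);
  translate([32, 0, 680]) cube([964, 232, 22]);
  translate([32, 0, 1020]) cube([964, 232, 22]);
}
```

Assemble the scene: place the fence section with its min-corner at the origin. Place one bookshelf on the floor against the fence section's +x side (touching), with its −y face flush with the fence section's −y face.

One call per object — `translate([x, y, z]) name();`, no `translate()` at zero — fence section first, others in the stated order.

fence_section();
translate([2294, 0, 0]) bookshelf();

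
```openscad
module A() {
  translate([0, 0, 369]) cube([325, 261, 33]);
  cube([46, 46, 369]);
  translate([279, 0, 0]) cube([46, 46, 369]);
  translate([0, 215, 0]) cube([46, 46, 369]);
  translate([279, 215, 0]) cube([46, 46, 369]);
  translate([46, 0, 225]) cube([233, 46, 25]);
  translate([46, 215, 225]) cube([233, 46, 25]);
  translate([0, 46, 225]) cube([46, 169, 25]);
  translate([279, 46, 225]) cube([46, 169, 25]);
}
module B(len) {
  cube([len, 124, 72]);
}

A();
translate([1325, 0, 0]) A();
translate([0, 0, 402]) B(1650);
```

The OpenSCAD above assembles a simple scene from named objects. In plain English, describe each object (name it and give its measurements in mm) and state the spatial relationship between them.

A is a four-legged stool. The seat is a 325×261×33 mm slab whose top surface is at z = 402 mm; four square legs, each 46×46 mm in cross-section, run from the floor (z = 0) to the underside of the seat, each flush with a corner of the seat. Four stretchers, 46 mm wide and 25 mm tall, connect adjacent legs with their undersides at z = 225 mm, each running between the inner faces of the legs it joins and aligned with the legs' outer faces on the other axis.

B is a rectangular beam 1650 mm long (x), 124 mm deep (y), 72 mm thick (z).

The beam spans the tops of two stools placed 1000 mm apart, resting at z = 402 mm.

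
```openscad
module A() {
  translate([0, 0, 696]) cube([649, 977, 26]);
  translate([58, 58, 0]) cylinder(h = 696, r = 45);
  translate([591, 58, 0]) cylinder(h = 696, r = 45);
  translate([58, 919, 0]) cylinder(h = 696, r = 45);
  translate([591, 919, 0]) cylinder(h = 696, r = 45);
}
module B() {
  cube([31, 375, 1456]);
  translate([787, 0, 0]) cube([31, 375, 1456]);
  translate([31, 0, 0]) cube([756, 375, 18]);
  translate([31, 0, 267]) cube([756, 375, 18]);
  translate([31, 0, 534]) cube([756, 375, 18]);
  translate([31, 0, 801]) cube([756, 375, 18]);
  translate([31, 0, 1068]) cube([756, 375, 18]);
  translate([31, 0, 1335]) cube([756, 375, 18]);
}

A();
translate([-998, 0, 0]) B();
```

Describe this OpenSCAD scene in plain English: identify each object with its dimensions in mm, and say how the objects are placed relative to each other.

A is a table with a 649×977 mm rectangular top, 26 mm thick, top surface at z = 722 mm, supported by four round legs of 90 mm diameter, each leg's bounding box inset 13 mm from the nearest pair of top edges, running from the floor.

B is a bookshelf 818 mm wide overall, 375 mm deep and 1456 mm tall. The two sides are 31 mm thick vertical panels. 6 horizontal shelves of 18 mm thickness span between the inner faces of the sides; the lowest shelf sits on the floor and shelves are stacked with a clear vertical gap of 249 mm between each pair.

The bookshelf is on the floor beside the table on its −x side.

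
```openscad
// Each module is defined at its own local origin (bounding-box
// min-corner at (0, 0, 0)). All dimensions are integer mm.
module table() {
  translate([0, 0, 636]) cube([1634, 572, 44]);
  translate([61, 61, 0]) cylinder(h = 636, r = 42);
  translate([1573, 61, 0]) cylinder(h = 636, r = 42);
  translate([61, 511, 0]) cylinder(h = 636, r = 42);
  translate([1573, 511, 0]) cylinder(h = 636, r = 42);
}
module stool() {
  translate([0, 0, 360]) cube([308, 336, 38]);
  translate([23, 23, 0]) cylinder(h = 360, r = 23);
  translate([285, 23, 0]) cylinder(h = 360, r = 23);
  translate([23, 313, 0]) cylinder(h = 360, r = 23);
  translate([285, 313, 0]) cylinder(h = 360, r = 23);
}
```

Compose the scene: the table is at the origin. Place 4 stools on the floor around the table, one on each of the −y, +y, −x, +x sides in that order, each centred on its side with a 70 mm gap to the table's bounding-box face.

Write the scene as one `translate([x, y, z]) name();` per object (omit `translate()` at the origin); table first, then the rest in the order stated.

table();
translate([663, -406, 0]) stool();
translate([663, 642, 0]) stool();
translate([-378, 118, 0]) stool();
translate([1704, 118, 0]) stool();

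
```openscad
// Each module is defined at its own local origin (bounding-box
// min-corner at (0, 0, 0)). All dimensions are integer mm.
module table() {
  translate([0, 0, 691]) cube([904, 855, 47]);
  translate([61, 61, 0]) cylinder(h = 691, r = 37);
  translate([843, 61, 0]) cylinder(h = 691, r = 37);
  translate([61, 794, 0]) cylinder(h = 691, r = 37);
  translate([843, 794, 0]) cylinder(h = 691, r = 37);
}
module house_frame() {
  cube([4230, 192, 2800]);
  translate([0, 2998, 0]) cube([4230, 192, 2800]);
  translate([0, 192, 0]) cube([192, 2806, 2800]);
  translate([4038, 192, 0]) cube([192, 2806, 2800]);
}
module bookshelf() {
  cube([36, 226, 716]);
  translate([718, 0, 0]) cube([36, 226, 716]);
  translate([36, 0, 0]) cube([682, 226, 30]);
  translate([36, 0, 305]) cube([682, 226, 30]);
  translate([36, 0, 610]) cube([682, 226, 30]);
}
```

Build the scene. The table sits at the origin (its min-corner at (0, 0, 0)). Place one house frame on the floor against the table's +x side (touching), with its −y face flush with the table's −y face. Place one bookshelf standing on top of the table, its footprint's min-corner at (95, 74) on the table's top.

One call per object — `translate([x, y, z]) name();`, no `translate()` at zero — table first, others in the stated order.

table();
translate([904, 0, 0]) house_frame();
translate([95, 74, 738]) bookshelf();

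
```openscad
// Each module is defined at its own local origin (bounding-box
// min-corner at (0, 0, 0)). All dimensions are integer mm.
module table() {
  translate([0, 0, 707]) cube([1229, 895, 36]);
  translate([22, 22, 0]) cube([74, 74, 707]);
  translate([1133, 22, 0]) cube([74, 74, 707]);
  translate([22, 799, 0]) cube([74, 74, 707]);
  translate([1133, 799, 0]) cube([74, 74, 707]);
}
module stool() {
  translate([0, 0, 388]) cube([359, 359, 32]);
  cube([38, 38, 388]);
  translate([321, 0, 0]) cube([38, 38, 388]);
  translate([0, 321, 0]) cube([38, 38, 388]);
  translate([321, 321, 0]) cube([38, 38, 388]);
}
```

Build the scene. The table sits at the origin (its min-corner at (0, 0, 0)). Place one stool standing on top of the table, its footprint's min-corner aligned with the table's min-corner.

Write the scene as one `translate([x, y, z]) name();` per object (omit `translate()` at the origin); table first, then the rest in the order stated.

table();
translate([0, 0, 743]) stool();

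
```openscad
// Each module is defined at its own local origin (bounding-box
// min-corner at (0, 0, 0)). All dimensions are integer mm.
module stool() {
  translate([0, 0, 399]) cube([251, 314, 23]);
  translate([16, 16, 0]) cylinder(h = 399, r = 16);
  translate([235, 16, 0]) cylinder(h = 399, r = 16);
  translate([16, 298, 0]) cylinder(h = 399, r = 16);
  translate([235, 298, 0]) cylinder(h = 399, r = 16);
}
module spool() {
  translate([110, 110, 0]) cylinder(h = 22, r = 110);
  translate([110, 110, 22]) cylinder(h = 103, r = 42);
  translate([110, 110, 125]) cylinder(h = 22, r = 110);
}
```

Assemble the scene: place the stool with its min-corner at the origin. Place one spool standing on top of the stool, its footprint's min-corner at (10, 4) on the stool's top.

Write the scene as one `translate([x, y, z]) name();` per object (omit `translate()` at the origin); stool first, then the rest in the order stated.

stool();
translate([10, 4, 422]) spool();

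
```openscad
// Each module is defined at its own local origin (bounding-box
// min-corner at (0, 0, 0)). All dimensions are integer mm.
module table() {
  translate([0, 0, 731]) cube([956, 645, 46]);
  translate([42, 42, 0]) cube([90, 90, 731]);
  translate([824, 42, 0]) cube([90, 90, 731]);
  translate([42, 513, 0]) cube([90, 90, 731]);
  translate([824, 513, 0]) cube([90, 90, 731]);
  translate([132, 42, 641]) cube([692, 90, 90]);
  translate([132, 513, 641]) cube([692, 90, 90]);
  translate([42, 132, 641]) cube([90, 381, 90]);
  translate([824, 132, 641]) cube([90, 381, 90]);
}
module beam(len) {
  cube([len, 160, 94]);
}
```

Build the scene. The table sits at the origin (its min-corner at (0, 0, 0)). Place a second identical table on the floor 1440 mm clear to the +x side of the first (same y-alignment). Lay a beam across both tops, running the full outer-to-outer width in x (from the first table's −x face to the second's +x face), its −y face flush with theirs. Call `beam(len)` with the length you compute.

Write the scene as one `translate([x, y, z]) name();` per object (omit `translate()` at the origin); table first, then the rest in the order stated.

table();
translate([2396, 0, 0]) table();
translate([0, 0, 777]) beam(3352);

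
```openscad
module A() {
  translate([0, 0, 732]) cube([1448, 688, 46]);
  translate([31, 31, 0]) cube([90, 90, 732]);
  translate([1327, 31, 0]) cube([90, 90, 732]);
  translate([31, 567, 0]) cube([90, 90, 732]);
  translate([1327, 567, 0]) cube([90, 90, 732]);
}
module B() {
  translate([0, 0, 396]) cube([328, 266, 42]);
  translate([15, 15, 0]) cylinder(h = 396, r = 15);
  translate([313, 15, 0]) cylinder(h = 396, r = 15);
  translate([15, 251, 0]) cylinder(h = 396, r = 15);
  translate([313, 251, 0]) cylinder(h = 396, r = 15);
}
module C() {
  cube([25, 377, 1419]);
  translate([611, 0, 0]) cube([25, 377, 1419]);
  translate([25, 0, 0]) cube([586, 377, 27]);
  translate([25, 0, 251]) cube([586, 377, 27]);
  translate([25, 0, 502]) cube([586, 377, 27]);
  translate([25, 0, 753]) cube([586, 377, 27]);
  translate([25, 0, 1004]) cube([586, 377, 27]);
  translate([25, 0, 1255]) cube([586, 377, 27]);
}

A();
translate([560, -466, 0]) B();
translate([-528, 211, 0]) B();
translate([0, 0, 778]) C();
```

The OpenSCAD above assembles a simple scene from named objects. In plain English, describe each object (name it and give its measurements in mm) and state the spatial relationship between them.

A is a table with a 1448×688 mm rectangular top, 46 mm thick, top surface at z = 778 mm, supported by four 90×90 mm square legs, each inset 31 mm from the nearest pair of top edges, running from the floor.

B is a four-legged stool. The seat is 328×266 mm, 42 mm thick, top at z = 438 mm. It stands on four round legs, each 30 mm in diameter, from z = 0 to the seat underside, each leg's axis is inset half a diameter from the nearest pair of seat edges (so the leg's bounding box is flush with the corner).

C is a bookshelf 636 mm wide overall, 377 mm deep and 1419 mm tall. The two sides are 25 mm thick vertical panels. 6 horizontal shelves of 27 mm thickness span between the inner faces of the sides; the lowest shelf sits on the floor and shelves are stacked with a clear vertical gap of 224 mm between each pair.

Two stools sit around the table at the −y, −x sides. The bookshelf is on top of the table.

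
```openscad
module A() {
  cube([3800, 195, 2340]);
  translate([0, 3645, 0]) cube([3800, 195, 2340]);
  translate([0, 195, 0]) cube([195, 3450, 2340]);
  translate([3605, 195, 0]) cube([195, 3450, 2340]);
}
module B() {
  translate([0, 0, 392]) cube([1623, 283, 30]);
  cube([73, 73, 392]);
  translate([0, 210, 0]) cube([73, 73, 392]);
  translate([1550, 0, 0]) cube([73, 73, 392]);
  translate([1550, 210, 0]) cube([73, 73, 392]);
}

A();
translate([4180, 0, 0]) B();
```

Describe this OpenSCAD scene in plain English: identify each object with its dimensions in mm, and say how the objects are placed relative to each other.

A is a box-shaped house frame (walls only): outside footprint 3800×3840 mm, wall height 2340 mm, wall thickness 195 mm. The two y-facing walls run the full x-width; the two x-facing walls fit between the inner faces of the y-facing walls.

B is a long wooden bench with a 1623 mm (x) × 283 mm (y) seat, 30 mm thick, its top surface 422 mm above the floor. Four 73 mm square legs at the seat corners, flush with the edges, run from z = 0 to the seat underside.

The bench is on the floor beside the house frame on its +x side.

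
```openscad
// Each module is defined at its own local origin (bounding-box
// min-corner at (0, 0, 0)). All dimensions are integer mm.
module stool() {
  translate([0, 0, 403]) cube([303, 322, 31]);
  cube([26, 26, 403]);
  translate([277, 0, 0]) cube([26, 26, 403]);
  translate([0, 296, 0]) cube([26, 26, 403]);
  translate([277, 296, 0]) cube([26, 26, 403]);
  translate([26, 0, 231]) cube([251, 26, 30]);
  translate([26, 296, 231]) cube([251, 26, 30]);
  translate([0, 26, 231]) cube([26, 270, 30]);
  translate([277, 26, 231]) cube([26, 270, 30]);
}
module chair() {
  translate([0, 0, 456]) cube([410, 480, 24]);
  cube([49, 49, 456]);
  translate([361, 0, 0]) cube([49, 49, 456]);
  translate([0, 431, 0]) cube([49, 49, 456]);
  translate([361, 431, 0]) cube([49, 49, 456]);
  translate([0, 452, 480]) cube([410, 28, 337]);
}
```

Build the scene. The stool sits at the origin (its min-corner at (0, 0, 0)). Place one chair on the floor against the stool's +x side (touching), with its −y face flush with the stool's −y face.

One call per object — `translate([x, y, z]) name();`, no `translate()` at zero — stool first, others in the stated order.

stool();
translate([303, 0, 0]) chair();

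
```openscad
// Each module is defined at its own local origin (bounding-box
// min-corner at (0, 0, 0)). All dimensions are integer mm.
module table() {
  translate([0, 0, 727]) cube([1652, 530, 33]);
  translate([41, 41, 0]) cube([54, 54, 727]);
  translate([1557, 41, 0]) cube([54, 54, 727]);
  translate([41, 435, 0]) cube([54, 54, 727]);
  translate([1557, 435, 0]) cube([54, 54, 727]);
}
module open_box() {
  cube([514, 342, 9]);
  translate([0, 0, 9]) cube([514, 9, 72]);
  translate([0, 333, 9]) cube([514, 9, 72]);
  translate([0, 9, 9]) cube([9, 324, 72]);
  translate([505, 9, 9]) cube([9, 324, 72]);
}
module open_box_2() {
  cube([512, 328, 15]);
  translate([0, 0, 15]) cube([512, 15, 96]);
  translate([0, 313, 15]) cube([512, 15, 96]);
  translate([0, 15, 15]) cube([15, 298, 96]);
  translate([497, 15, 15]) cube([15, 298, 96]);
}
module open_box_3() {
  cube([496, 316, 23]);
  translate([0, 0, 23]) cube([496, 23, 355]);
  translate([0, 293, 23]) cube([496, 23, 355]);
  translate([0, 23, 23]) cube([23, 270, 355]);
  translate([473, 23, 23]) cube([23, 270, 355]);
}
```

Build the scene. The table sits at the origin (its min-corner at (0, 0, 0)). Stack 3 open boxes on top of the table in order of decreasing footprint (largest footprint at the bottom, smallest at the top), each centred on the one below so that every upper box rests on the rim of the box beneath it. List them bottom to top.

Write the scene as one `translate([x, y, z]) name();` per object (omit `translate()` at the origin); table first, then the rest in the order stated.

table();
translate([569, 94, 760]) open_box();
translate([570, 101, 841]) open_box_2();
translate([578, 107, 952]) open_box_3();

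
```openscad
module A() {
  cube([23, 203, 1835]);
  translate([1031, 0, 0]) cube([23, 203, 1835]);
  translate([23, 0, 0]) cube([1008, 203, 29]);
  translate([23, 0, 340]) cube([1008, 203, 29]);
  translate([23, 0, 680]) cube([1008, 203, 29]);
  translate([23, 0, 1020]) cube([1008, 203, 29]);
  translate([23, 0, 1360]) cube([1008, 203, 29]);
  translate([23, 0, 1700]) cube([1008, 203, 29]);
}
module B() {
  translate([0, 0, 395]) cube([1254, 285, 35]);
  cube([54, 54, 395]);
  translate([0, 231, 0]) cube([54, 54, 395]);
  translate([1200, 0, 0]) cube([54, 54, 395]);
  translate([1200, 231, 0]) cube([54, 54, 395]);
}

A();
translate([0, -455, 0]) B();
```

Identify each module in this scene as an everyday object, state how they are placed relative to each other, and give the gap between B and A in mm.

The bench's nearest face is 170 mm from the bookshelf's −y face.

A is a bookshelf. B is a bench. The bench is on the floor beside the bookshelf on its −y side. The gap between the bench and the bookshelf is 170 mm.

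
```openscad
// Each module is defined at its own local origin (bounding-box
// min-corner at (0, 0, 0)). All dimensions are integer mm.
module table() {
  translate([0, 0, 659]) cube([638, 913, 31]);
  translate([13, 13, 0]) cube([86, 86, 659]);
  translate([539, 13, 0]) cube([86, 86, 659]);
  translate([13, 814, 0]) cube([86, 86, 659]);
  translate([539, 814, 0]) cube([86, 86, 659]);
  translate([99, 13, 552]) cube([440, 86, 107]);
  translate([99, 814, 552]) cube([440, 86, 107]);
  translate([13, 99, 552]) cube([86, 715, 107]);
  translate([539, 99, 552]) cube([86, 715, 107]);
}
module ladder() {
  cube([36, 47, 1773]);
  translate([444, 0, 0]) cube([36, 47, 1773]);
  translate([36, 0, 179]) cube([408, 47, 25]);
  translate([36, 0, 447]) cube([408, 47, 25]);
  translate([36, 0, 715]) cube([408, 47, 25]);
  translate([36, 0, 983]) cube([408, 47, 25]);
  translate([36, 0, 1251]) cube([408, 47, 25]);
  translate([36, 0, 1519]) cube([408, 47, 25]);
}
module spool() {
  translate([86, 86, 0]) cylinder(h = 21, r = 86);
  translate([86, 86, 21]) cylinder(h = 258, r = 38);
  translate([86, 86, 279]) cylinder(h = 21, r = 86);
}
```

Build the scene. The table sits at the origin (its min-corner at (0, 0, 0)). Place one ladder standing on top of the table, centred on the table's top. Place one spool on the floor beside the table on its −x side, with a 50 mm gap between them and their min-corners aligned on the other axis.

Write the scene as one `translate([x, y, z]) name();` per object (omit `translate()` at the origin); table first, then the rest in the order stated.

table();
translate([79, 433, 690]) ladder();
translate([-222, 0, 0]) spool();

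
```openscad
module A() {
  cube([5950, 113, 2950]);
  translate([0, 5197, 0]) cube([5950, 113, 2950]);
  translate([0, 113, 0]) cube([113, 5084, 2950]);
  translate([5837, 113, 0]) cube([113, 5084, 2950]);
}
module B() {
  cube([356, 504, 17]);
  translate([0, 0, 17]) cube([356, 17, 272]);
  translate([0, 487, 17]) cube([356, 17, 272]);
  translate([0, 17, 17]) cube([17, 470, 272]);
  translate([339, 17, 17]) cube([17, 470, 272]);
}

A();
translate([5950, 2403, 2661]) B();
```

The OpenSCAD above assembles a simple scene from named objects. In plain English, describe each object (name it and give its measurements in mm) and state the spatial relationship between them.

A is a box-shaped house frame (walls only): outside footprint 5950×5310 mm, wall height 2950 mm, wall thickness 113 mm. The two y-facing walls run the full x-width; the two x-facing walls fit between the inner faces of the y-facing walls.

B is an open storage box with external size 356×504×289 mm and wall thickness 17 mm (the base is also 17 mm thick). The base covers the whole footprint; the four walls stand on the base, with the y-facing walls full-width and the x-facing walls fitting between their inner faces.

The open box is beside the house frame with their tops flush at z = 2950.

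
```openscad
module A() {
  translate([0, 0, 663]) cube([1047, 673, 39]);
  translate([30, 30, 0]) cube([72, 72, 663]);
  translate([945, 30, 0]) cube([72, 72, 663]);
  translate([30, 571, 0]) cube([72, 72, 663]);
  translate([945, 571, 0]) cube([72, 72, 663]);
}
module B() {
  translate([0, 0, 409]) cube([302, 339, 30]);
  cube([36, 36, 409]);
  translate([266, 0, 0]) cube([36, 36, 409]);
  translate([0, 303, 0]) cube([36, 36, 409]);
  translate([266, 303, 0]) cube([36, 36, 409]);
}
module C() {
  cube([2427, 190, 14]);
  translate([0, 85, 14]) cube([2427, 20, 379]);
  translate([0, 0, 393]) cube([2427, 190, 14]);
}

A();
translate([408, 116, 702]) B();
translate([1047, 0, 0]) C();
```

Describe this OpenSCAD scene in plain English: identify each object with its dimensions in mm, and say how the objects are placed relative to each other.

A is a table with a 1047×673 mm rectangular top, 39 mm thick, top surface at z = 702 mm, supported by four 72×72 mm square legs, each inset 30 mm from the nearest pair of top edges, running from the floor.

B is a four-legged stool. The seat is 302×339 mm, 30 mm thick, top at z = 439 mm. It stands on four square legs, each 36×36 mm in cross-section, from z = 0 to the seat underside, each flush with a corner of the seat.

C is an I-beam lying along x, 2427 mm long. Overall section height 407 mm. Two flanges 190 mm wide (y) and 14 mm thick, one on the floor and one at the top; a web 20 mm thick runs between them, centred on the flange width.

The stool is on top of the table. The I-beam is against the table's +x side, with their −y faces flush.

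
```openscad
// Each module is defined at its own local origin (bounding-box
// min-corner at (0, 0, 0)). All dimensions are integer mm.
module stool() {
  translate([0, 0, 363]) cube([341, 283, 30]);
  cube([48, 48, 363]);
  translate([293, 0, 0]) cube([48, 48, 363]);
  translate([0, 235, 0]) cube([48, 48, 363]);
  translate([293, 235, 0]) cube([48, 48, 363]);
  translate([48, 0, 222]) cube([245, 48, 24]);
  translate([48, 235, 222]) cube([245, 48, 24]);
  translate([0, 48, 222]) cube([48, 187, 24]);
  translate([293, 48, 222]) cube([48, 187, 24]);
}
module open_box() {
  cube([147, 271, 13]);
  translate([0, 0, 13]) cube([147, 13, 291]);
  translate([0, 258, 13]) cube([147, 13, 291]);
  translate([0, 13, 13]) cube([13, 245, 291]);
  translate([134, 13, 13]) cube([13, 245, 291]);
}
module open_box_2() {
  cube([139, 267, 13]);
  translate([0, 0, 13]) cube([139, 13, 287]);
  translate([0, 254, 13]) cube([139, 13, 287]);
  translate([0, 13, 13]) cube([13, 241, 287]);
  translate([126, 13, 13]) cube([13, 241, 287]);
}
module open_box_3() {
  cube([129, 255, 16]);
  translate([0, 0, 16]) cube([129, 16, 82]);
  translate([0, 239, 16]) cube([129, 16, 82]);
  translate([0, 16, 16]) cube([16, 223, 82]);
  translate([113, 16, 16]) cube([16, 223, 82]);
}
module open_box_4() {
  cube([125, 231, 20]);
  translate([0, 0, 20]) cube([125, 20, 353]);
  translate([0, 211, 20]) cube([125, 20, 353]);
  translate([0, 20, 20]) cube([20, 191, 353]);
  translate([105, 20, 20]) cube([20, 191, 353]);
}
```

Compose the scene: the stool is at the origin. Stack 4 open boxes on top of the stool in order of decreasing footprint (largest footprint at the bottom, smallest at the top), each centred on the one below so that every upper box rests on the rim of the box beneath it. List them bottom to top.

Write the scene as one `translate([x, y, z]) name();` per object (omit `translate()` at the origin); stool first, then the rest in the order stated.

stool();
translate([97, 6, 393]) open_box();
translate([101, 8, 697]) open_box_2();
translate([106, 14, 997]) open_box_3();
translate([108, 26, 1095]) open_box_4();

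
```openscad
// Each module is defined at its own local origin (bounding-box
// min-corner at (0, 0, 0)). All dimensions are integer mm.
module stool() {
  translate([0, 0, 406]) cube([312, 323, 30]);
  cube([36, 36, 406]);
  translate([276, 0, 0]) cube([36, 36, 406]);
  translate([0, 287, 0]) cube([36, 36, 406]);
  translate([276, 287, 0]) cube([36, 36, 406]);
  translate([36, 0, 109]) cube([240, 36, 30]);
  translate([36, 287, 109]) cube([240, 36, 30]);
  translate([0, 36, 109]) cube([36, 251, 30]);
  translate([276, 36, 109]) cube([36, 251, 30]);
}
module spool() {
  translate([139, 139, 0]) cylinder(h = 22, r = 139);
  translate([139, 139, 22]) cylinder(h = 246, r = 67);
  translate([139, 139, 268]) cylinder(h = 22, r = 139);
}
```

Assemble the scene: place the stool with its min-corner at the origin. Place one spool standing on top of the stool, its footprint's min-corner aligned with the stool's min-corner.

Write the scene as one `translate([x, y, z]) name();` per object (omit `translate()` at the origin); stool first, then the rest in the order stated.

stool();
translate([0, 0, 436]) spool();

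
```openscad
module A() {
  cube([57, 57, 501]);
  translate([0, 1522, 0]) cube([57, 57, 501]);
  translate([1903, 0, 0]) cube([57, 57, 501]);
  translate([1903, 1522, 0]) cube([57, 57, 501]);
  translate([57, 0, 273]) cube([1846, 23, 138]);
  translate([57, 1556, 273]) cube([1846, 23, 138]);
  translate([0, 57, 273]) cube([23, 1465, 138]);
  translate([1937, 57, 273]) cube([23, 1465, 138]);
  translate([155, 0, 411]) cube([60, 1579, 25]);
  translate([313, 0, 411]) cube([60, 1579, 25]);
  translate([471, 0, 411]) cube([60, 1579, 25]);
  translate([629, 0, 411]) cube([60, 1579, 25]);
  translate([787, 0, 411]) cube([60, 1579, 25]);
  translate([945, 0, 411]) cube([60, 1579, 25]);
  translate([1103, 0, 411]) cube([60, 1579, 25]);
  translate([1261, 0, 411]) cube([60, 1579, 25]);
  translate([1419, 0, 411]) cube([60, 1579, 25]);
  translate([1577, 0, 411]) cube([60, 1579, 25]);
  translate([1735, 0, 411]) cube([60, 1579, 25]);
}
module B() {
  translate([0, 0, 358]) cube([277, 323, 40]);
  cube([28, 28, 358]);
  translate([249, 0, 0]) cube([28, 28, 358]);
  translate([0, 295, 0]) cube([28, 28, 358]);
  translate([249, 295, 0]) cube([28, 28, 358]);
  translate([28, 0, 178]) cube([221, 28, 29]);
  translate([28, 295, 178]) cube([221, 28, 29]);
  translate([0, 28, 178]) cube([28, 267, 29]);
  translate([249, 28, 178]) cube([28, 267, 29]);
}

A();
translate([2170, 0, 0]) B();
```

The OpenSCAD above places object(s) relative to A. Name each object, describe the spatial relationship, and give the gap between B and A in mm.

A is a bed frame. B is a stool. The stool is on the floor beside the bed frame on its +x side. The gap between the stool and the bed frame is 210 mm.

The stool's nearest face is 210 mm from the bed frame's +x face.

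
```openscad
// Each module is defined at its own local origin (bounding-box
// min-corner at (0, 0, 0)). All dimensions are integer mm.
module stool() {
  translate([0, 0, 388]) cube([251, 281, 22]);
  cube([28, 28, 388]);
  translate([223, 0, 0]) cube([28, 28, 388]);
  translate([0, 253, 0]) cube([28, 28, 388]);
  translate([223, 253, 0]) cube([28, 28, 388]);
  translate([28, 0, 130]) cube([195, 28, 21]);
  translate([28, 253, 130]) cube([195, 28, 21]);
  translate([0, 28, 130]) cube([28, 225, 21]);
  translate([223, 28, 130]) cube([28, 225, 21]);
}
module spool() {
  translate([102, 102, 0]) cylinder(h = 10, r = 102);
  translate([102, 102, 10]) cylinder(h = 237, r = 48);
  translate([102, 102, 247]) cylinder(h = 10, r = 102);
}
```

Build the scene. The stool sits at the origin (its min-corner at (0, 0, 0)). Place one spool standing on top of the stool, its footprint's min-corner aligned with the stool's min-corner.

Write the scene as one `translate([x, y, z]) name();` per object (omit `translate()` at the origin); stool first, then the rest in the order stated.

stool();
translate([0, 0, 410]) spool();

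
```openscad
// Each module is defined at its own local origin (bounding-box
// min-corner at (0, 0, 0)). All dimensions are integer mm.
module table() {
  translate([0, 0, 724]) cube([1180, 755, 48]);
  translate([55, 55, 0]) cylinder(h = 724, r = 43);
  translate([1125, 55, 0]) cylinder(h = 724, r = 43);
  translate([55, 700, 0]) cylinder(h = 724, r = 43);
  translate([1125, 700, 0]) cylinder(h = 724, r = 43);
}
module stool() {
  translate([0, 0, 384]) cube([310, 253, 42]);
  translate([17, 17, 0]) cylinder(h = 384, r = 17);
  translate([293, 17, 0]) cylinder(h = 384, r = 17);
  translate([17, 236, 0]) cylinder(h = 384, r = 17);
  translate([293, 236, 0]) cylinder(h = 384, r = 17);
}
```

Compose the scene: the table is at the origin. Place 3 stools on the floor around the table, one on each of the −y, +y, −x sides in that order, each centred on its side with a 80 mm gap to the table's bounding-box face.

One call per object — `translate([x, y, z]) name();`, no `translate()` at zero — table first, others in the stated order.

table();
translate([435, -333, 0]) stool();
translate([435, 835, 0]) stool();
translate([-390, 251, 0]) stool();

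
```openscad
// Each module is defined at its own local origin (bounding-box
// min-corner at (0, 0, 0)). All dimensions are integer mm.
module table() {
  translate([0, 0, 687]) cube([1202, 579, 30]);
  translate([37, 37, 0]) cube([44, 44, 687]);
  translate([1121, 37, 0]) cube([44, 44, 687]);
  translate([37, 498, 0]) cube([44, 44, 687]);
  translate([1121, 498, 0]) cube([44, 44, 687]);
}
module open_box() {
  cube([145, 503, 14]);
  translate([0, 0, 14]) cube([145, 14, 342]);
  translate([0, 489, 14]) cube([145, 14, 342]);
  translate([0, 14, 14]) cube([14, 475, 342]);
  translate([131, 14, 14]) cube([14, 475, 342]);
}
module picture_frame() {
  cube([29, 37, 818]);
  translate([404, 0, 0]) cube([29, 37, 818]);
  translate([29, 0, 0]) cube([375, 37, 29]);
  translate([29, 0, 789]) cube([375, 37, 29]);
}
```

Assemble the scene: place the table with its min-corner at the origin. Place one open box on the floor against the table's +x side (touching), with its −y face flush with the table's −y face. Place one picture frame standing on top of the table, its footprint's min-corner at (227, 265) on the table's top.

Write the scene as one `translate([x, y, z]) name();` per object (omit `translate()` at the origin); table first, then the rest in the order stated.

table();
translate([1202, 0, 0]) open_box();
translate([227, 265, 717]) picture_frame();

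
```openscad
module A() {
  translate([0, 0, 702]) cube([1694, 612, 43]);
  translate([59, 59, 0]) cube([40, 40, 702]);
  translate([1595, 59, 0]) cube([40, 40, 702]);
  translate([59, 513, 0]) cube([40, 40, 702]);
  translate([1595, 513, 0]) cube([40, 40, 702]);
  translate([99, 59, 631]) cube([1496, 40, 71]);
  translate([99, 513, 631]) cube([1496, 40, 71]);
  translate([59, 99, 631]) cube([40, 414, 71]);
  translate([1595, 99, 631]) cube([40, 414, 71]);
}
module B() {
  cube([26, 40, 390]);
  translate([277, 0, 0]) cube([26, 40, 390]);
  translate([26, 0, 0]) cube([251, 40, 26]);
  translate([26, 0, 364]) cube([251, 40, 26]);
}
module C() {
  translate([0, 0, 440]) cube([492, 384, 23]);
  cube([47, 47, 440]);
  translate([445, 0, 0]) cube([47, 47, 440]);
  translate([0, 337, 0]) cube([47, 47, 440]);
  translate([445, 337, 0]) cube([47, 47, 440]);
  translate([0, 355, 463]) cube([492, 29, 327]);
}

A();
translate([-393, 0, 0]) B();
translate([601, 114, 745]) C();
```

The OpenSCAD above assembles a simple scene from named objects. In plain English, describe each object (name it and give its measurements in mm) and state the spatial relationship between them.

A is a table with a 1694×612 mm rectangular top, 43 mm thick, top surface at z = 745 mm, supported by four 40×40 mm square legs, each inset 59 mm from the nearest pair of top edges, running from the floor. Four apron rails, 40 mm thick and 71 mm tall, run between adjacent legs with their top edges flush with the underside of the top and their outer faces flush with the legs' outer faces.

B is a rectangular picture frame lying in the x–z plane (depth along y). The opening is 251 mm wide (x) by 338 mm tall (z), surrounded by a border 26 mm wide on all four sides. The frame is 40 mm deep and is made of two full-height vertical stiles with two horizontal rails fitted between them.

C is a chair. The seat is a 492×384×23 mm slab with its top at z = 463 mm, on four 47×47 mm corner legs (flush with the seat edges, standing on z = 0). A flat backrest 29 mm thick, 327 mm tall, spans the full seat width and rises from the seat top along its +y edge, rear face flush with the rear of the seat.

The picture frame is on the floor beside the table on its −x side. The chair is on top of the table, centred.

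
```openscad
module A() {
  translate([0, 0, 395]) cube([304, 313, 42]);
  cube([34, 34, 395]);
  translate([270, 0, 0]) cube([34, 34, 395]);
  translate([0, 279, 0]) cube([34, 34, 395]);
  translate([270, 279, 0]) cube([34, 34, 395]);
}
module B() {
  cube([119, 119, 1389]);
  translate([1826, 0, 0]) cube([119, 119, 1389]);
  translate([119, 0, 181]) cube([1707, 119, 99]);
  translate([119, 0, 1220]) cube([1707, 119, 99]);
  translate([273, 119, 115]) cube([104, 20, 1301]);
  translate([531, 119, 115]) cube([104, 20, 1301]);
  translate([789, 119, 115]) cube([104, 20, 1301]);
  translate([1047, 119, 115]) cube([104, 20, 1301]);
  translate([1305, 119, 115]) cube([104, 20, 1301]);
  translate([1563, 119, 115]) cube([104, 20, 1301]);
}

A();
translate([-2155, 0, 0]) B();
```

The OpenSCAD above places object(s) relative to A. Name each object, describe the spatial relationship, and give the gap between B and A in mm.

A is a stool. B is a fence section. The fence section is on the floor beside the stool on its −x side. The gap between the fence section and the stool is 210 mm.

The fence section's nearest face is 210 mm from the stool's −x face.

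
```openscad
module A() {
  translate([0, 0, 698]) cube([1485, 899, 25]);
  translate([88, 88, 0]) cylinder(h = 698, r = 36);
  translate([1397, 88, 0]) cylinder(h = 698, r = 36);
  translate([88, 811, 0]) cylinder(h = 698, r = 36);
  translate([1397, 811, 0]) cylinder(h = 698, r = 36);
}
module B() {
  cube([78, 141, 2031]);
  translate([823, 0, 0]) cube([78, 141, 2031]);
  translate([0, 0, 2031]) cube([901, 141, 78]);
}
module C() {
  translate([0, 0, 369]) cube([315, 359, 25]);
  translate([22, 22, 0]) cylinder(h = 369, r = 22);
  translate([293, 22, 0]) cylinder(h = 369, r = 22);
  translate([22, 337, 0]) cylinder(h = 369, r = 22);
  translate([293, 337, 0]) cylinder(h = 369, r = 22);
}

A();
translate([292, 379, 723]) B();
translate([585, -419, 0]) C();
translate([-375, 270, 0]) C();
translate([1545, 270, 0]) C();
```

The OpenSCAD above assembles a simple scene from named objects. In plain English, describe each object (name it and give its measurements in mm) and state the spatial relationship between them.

A is a rectangular dining table. The top is 1485×899×25 mm with its upper surface at z = 723 mm. It stands on four round legs of 72 mm diameter, each leg's bounding box inset 52 mm from the nearest pair of top edges, running from the floor to the underside of the top.

B is a door frame. The clear opening is 745 mm wide and 2031 mm high. Two 78 mm wide jambs, 141 mm deep, stand either side of the opening from the floor to the top of the opening. A 78 mm thick head sits across the top of both jambs, spanning the full outside width of the frame.

C is a four-legged stool. The seat is 315×359 mm, 25 mm thick, top at z = 394 mm. It stands on four round legs, each 44 mm in diameter, from z = 0 to the seat underside, each leg's axis is inset half a diameter from the nearest pair of seat edges (so the leg's bounding box is flush with the corner).

The door frame is on top of the table, centred. Three stools sit around the table at the −y, −x, +x sides.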